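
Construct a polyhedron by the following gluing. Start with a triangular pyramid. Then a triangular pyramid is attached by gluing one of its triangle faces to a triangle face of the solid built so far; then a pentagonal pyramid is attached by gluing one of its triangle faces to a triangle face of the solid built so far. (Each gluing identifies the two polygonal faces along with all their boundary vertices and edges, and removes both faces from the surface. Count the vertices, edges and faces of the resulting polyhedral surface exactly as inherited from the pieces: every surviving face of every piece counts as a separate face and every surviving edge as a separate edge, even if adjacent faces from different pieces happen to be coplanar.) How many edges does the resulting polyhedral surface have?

16

A triangular pyramid: V=4, E=6, F=4.
Attach a triangular pyramid (V=4, E=6, F=4) along a 3-gon: merge 3 vertices and 3 edges, delete both glued faces → V=5, E=9, F=6.
Attach a pentagonal pyramid (V=6, E=10, F=6) along a 3-gon: merge 3 vertices and 3 edges, delete both glued faces → V=8, E=16, F=10.
Check: V − E + F = 8 − 16 + 10 = 2.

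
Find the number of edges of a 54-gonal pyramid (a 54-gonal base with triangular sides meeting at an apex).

108

A pyramid on an n-gon base has one n-gon and n triangles: V = 54 + 1 = 55, E = 2·54 = 108, F = 54 + 1 = 55.
Check: V − E + F = 55 − 108 + 55 = 2.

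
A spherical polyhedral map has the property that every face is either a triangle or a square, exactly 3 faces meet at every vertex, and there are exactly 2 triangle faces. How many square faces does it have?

3

Let x be the number of squares; then F = 2 + x.
Edge–face incidences: 2E = 3·2 + 4·x = 6 + 4x.
Every vertex has degree 3, so 3V = 2E.
Euler: V − E + F = 2 ⇒ (2E)/3 − E + (2 + x) = 2.
Multiply by 6: 2·(2E) − 3·(2E) + 6·(2 + x) = 12, i.e. 12 + 6x − (6 + 4x) = 12.
Collecting terms: 2x + 6 = 12, so 2x = 6, so x = 3.
Then 2E = 6 + 4·3 = 18, so E = 9, V = 2E/3 = 6, F = 2 + 3 = 5.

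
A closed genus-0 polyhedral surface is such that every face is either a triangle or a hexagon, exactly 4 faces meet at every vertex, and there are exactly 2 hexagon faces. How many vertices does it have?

Let x be the number of triangles; then F = 2 + x.
Edge–face incidences: 2E = 6·2 + 3·x = 12 + 3x.
Every vertex has degree 4, so 4V = 2E.
Euler: V − E + F = 2 ⇒ (2E)/4 − E + (2 + x) = 2.
Multiply by 8: 2·(2E) − 4·(2E) + 8·(2 + x) = 16, i.e. 16 + 8x − 2·(12 + 3x) = 16.
Collecting terms: 2x − 8 = 16, so 2x = 24, so x = 12.
Then 2E = 12 + 3·12 = 48, so E = 24, V = 2E/4 = 12, F = 2 + 12 = 14.

12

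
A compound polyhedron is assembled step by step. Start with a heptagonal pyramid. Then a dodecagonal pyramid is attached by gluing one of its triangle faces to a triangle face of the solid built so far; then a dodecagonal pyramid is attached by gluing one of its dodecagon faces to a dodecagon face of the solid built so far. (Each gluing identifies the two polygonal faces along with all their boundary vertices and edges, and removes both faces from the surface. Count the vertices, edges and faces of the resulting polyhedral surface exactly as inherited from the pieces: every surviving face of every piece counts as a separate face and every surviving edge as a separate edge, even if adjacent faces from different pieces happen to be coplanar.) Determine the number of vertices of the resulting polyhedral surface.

A heptagonal pyramid: V=8, E=14, F=8.
Attach a dodecagonal pyramid (V=13, E=24, F=13) along a 3-gon: merge 3 vertices and 3 edges, delete both glued faces → V=18, E=35, F=19.
Attach a dodecagonal pyramid (V=13, E=24, F=13) along a 12-gon: merge 12 vertices and 12 edges, delete both glued faces → V=19, E=47, F=30.
Check: V − E + F = 19 − 47 + 30 = 2.

19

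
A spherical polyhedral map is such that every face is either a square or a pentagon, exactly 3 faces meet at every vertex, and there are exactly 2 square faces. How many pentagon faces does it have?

8

Let x be the number of pentagons; then F = 2 + x.
Edge–face incidences: 2E = 4·2 + 5·x = 8 + 5x.
Every vertex has degree 3, so 3V = 2E.
Euler: V − E + F = 2 ⇒ (2E)/3 − E + (2 + x) = 2.
Multiply by 6: 2·(2E) − 3·(2E) + 6·(2 + x) = 12, i.e. 12 + 6x − (8 + 5x) = 12.
Collecting terms: x + 4 = 12, so x = 8.
Then 2E = 8 + 5·8 = 48, so E = 24, V = 2E/3 = 16, F = 2 + 8 = 10.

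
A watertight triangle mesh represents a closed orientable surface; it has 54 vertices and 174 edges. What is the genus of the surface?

Every face is a triangle and each edge borders two faces, so 3F = 2·174, giving F = 116.
χ = V − E + F = 54 − 174 + 116 = -4.
For a closed orientable surface χ = 2 − 2g, so g = (2 − (-4))/2 = 3.

3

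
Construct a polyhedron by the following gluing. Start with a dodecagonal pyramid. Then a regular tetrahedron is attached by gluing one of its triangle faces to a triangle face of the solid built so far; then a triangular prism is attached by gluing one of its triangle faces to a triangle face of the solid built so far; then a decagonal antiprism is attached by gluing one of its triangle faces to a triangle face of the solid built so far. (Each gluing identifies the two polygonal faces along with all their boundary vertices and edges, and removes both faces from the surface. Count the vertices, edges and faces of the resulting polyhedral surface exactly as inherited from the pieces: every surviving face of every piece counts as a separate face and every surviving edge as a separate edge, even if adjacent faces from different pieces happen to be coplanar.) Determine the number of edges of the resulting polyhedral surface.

A dodecagonal pyramid: V=13, E=24, F=13.
Attach a regular tetrahedron (V=4, E=6, F=4) along a 3-gon: merge 3 vertices and 3 edges, delete both glued faces → V=14, E=27, F=15.
Attach a triangular prism (V=6, E=9, F=5) along a 3-gon: merge 3 vertices and 3 edges, delete both glued faces → V=17, E=33, F=18.
Attach a decagonal antiprism (V=20, E=40, F=22) along a 3-gon: merge 3 vertices and 3 edges, delete both glued faces → V=34, E=70, F=38.
Check: V − E + F = 34 − 70 + 38 = 2.

70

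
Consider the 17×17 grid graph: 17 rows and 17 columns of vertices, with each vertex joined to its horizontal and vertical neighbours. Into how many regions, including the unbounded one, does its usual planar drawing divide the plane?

257

The grid has V = 17·17 = 289 vertices and E = 17·16 + 17·16 = 544 edges.
F = 2 − V + E = 2 − 289 + 544 = 257.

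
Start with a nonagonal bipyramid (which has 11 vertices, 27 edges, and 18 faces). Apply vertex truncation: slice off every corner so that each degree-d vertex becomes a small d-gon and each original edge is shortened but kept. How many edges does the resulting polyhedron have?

81

Truncation replaces each original edge-end by a new vertex, so V′ = 2E = 54.
Each original edge survives, and each old vertex of degree d contributes d new edges; summing degrees gives Σd = 2E, so E′ = E + 2E = 3E = 81.
Each original face survives and each original vertex becomes one new face: F′ = F + V = 29.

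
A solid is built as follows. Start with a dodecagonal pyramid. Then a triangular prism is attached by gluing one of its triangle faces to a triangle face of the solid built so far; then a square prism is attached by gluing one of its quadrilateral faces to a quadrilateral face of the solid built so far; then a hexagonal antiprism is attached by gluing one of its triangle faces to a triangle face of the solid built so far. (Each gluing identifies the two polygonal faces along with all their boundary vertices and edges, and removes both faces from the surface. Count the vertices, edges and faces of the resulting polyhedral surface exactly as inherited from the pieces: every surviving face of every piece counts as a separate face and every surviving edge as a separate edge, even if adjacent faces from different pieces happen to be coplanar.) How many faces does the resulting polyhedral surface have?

32

A dodecagonal pyramid: V=13, E=24, F=13.
Attach a triangular prism (V=6, E=9, F=5) along a 3-gon: merge 3 vertices and 3 edges, delete both glued faces → V=16, E=30, F=16.
Attach a square prism (V=8, E=12, F=6) along a 4-gon: merge 4 vertices and 4 edges, delete both glued faces → V=20, E=38, F=20.
Attach a hexagonal antiprism (V=12, E=24, F=14) along a 3-gon: merge 3 vertices and 3 edges, delete both glued faces → V=29, E=59, F=32.
Check: V − E + F = 29 − 59 + 32 = 2.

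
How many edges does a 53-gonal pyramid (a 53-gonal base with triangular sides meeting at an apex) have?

A pyramid on an n-gon base has one n-gon and n triangles: V = 53 + 1 = 54, E = 2·53 = 106, F = 53 + 1 = 54.

106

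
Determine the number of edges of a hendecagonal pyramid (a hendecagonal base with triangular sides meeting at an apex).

22

A pyramid on an n-gon base has one n-gon and n triangles: V = 11 + 1 = 12, E = 2·11 = 22, F = 11 + 1 = 12.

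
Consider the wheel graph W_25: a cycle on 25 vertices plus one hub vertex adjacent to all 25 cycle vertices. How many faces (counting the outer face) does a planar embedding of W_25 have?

W_25 has V = 25 + 1 = 26 vertices and E = 2·25 = 50 edges.
By Euler's formula F = 2 − V + E = 2 − 26 + 50 = 26.

26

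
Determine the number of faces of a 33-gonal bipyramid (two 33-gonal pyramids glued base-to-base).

66

A bipyramid over an n-gon has 2n triangular faces and n + 2 vertices: V = 33 + 2 = 35, E = 3·33 = 99, F = 2·33 = 66.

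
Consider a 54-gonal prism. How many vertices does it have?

108

A prism on an n-gon has two n-gon bases and n rectangular sides: V = 2·54 = 108, E = 3·54 = 162, F = 54 + 2 = 56.
Check: V − E + F = 108 − 162 + 56 = 2.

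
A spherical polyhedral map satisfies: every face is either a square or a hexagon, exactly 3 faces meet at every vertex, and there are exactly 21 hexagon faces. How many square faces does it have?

Let x be the number of squares; then F = 21 + x.
Edge–face incidences: 2E = 6·21 + 4·x = 126 + 4x.
Every vertex has degree 3, so 3V = 2E.
Euler: V − E + F = 2 ⇒ (2E)/3 − E + (21 + x) = 2.
Multiply by 6: 2·(2E) − 3·(2E) + 6·(21 + x) = 12, i.e. 126 + 6x − (126 + 4x) = 12.
Collecting terms: 2x = 12, so x = 6.
Then 2E = 126 + 4·6 = 150, so E = 75, V = 2E/3 = 50, F = 21 + 6 = 27.

6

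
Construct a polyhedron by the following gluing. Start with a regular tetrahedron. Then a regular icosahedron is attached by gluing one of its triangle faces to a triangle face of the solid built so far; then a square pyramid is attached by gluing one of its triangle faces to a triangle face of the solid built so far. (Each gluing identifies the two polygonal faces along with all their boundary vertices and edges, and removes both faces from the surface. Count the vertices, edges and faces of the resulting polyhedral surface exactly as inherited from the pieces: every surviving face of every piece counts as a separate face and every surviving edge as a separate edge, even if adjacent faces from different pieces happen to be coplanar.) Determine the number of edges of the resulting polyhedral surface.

A regular tetrahedron: V=4, E=6, F=4.
Attach a regular icosahedron (V=12, E=30, F=20) along a 3-gon: merge 3 vertices and 3 edges, delete both glued faces → V=13, E=33, F=22.
Attach a square pyramid (V=5, E=8, F=5) along a 3-gon: merge 3 vertices and 3 edges, delete both glued faces → V=15, E=38, F=25.
Check: V − E + F = 15 − 38 + 25 = 2.

38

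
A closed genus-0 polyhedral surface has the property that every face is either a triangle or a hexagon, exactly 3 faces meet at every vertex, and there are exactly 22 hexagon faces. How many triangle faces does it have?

Let x be the number of triangles; then F = 22 + x.
Edge–face incidences: 2E = 6·22 + 3·x = 132 + 3x.
Every vertex has degree 3, so 3V = 2E.
Euler: V − E + F = 2 ⇒ (2E)/3 − E + (22 + x) = 2.
Multiply by 6: 2·(2E) − 3·(2E) + 6·(22 + x) = 12, i.e. 132 + 6x − (132 + 3x) = 12.
Collecting terms: 3x = 12, so x = 4.
Then 2E = 132 + 3·4 = 144, so E = 72, V = 2E/3 = 48, F = 22 + 4 = 26.

4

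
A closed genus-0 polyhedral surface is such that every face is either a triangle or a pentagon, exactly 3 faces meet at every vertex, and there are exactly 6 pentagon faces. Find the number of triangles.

Let x be the number of triangles; then F = 6 + x.
Edge–face incidences: 2E = 5·6 + 3·x = 30 + 3x.
Every vertex has degree 3, so 3V = 2E.
Euler: V − E + F = 2 ⇒ (2E)/3 − E + (6 + x) = 2.
Multiply by 6: 2·(2E) − 3·(2E) + 6·(6 + x) = 12, i.e. 36 + 6x − (30 + 3x) = 12.
Collecting terms: 3x + 6 = 12, so 3x = 6, so x = 2.
Then 2E = 30 + 3·2 = 36, so E = 18, V = 2E/3 = 12, F = 6 + 2 = 8.

2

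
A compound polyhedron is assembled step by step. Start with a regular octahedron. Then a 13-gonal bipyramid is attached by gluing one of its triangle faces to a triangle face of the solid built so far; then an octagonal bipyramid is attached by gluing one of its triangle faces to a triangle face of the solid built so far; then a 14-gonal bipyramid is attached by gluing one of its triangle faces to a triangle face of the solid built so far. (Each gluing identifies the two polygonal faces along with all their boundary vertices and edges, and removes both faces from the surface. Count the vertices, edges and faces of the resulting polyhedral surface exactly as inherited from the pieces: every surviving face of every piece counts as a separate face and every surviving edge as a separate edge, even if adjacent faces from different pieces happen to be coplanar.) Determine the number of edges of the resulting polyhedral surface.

A regular octahedron: V=6, E=12, F=8.
Attach a 13-gonal bipyramid (V=15, E=39, F=26) along a 3-gon: merge 3 vertices and 3 edges, delete both glued faces → V=18, E=48, F=32.
Attach an octagonal bipyramid (V=10, E=24, F=16) along a 3-gon: merge 3 vertices and 3 edges, delete both glued faces → V=25, E=69, F=46.
Attach a 14-gonal bipyramid (V=16, E=42, F=28) along a 3-gon: merge 3 vertices and 3 edges, delete both glued faces → V=38, E=108, F=72.
Check: V − E + F = 38 − 108 + 72 = 2.

108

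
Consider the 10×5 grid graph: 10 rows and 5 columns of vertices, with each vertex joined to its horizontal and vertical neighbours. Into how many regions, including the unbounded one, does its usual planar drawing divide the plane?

The grid has V = 10·5 = 50 vertices and E = 10·4 + 5·9 = 85 edges.
F = 2 − V + E = 2 − 50 + 85 = 37.

37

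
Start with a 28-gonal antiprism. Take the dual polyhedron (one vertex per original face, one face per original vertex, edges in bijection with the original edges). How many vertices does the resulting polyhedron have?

The base solid has V = 56, E = 112, F = 58.
The dual swaps V and F and preserves E: V′ = F = 58, E′ = E = 112, F′ = V = 56.

58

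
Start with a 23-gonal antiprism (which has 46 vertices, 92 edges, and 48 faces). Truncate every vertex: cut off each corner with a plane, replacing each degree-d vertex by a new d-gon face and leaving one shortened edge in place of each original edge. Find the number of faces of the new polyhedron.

Truncation replaces each original edge-end by a new vertex, so V′ = 2E = 184.
Each original edge survives, and each old vertex of degree d contributes d new edges; summing degrees gives Σd = 2E, so E′ = E + 2E = 3E = 276.
Each original face survives and each original vertex becomes one new face: F′ = F + V = 94.

94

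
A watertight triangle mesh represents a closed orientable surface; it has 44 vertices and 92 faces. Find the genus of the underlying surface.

2

Every face is a triangle, so 2E = 3·92 = 276, giving E = 138.
χ = V − E + F = 44 − 138 + 92 = -2.
For a closed orientable surface χ = 2 − 2g, so g = (2 − (-2))/2 = 2.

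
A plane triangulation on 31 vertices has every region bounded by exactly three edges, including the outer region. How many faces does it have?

58

In a plane triangulation 3F = 2E and V − E + F = 2, so F = 2V − 4 = 2·31 − 4 = 58.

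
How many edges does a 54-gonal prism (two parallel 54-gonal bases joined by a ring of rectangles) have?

162

A prism on an n-gon has two n-gon bases and n rectangular sides: V = 2·54 = 108, E = 3·54 = 162, F = 54 + 2 = 56.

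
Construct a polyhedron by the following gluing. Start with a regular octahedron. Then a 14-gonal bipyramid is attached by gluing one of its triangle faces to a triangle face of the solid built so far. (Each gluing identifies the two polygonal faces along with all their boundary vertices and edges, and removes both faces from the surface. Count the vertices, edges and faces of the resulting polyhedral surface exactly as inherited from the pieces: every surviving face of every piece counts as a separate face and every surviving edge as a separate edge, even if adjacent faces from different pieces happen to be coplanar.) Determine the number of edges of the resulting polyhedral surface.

51

A regular octahedron: V=6, E=12, F=8.
Attach a 14-gonal bipyramid (V=16, E=42, F=28) along a 3-gon: merge 3 vertices and 3 edges, delete both glued faces → V=19, E=51, F=34.
Check: V − E + F = 19 − 51 + 34 = 2.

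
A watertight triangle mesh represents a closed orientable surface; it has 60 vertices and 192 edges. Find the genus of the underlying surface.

3

Every face is a triangle and each edge borders two faces, so 3F = 2·192, giving F = 128.
χ = V − E + F = 60 − 192 + 128 = -4.
For a closed orientable surface χ = 2 − 2g, so g = (2 − (-4))/2 = 3.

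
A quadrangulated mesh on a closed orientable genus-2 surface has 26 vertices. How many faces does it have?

28

χ = 2 − 2·2 = -2, and every face is a square so 4F = 2E.
V − E + F = -2 with E = 4F/2 gives 26 − (4/2 − 1)·F = -2, so F = 28 and E = 56.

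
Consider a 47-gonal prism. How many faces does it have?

49

A prism on an n-gon has two n-gon bases and n rectangular sides: V = 2·47 = 94, E = 3·47 = 141, F = 47 + 2 = 49.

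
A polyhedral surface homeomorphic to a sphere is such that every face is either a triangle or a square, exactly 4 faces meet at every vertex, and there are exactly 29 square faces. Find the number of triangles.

Let x be the number of triangles; then F = 29 + x.
Edge–face incidences: 2E = 4·29 + 3·x = 116 + 3x.
Every vertex has degree 4, so 4V = 2E.
Euler: V − E + F = 2 ⇒ (2E)/4 − E + (29 + x) = 2.
Multiply by 8: 2·(2E) − 4·(2E) + 8·(29 + x) = 16, i.e. 232 + 8x − 2·(116 + 3x) = 16.
Collecting terms: 2x = 16, so x = 8.
Then 2E = 116 + 3·8 = 140, so E = 70, V = 2E/4 = 35, F = 29 + 8 = 37.

8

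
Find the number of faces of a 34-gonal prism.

36

A prism on an n-gon has two n-gon bases and n rectangular sides: V = 2·34 = 68, E = 3·34 = 102, F = 34 + 2 = 36.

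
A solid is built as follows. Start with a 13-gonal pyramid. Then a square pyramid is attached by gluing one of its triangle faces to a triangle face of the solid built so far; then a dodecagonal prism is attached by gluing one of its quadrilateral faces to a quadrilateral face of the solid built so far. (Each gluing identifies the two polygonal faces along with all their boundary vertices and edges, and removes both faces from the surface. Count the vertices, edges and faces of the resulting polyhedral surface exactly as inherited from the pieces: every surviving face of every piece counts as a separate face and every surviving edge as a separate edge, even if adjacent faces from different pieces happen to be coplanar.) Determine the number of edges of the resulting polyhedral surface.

63

A 13-gonal pyramid: V=14, E=26, F=14.
Attach a square pyramid (V=5, E=8, F=5) along a 3-gon: merge 3 vertices and 3 edges, delete both glued faces → V=16, E=31, F=17.
Attach a dodecagonal prism (V=24, E=36, F=14) along a 4-gon: merge 4 vertices and 4 edges, delete both glued faces → V=36, E=63, F=29.
Check: V − E + F = 36 − 63 + 29 = 2.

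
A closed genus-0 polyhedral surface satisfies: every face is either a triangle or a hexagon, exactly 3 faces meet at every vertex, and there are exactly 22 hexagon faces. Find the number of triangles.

Let x be the number of triangles; then F = 22 + x.
Edge–face incidences: 2E = 6·22 + 3·x = 132 + 3x.
Every vertex has degree 3, so 3V = 2E.
Euler: V − E + F = 2 ⇒ (2E)/3 − E + (22 + x) = 2.
Multiply by 6: 2·(2E) − 3·(2E) + 6·(22 + x) = 12, i.e. 132 + 6x − (132 + 3x) = 12.
Collecting terms: 3x = 12, so x = 4.
Then 2E = 132 + 3·4 = 144, so E = 72, V = 2E/3 = 48, F = 22 + 4 = 26.

4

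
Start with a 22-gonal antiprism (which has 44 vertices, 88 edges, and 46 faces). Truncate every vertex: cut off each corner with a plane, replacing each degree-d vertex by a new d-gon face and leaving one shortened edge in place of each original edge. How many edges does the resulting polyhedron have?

Truncation replaces each original edge-end by a new vertex, so V′ = 2E = 176.
Each original edge survives, and each old vertex of degree d contributes d new edges; summing degrees gives Σd = 2E, so E′ = E + 2E = 3E = 264.
Each original face survives and each original vertex becomes one new face: F′ = F + V = 90.

264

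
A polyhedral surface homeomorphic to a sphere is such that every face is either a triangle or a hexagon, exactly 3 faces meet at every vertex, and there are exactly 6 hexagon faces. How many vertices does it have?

Let x be the number of triangles; then F = 6 + x.
Edge–face incidences: 2E = 6·6 + 3·x = 36 + 3x.
Every vertex has degree 3, so 3V = 2E.
Euler: V − E + F = 2 ⇒ (2E)/3 − E + (6 + x) = 2.
Multiply by 6: 2·(2E) − 3·(2E) + 6·(6 + x) = 12, i.e. 36 + 6x − (36 + 3x) = 12.
Collecting terms: 3x = 12, so x = 4.
Then 2E = 36 + 3·4 = 48, so E = 24, V = 2E/3 = 16, F = 6 + 4 = 10.

16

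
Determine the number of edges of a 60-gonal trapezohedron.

240

The n-trapezohedron (dual of the n-antiprism) has V = 2·60 + 2 = 122, E = 4·60 = 240, F = 2·60 = 120.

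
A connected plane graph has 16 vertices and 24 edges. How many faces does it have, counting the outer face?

Euler's formula for a connected plane graph: V − E + F = 2, so F = 2 − 16 + 24 = 10.

10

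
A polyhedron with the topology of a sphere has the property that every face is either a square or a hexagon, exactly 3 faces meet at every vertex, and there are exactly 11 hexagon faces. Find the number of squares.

Let x be the number of squares; then F = 11 + x.
Edge–face incidences: 2E = 6·11 + 4·x = 66 + 4x.
Every vertex has degree 3, so 3V = 2E.
Euler: V − E + F = 2 ⇒ (2E)/3 − E + (11 + x) = 2.
Multiply by 6: 2·(2E) − 3·(2E) + 6·(11 + x) = 12, i.e. 66 + 6x − (66 + 4x) = 12.
Collecting terms: 2x = 12, so x = 6.
Then 2E = 66 + 4·6 = 90, so E = 45, V = 2E/3 = 30, F = 11 + 6 = 17.

6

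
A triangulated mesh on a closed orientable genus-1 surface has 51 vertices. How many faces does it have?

χ = 2 − 2·1 = 0, and every face is a triangle so 3F = 2E.
V − E + F = 0 with E = 3F/2 gives 51 − (3/2 − 1)·F = 0, so F = 102 and E = 153.

102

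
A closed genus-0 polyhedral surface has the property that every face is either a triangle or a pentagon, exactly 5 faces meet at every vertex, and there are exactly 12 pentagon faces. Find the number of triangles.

Let x be the number of triangles; then F = 12 + x.
Edge–face incidences: 2E = 5·12 + 3·x = 60 + 3x.
Every vertex has degree 5, so 5V = 2E.
Euler: V − E + F = 2 ⇒ (2E)/5 − E + (12 + x) = 2.
Multiply by 10: 2·(2E) − 5·(2E) + 10·(12 + x) = 20, i.e. 120 + 10x − 3·(60 + 3x) = 20.
Collecting terms: x − 60 = 20, so x = 80.
Then 2E = 60 + 3·80 = 300, so E = 150, V = 2E/5 = 60, F = 12 + 80 = 92.

80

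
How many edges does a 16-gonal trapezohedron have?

The n-trapezohedron (dual of the n-antiprism) has V = 2·16 + 2 = 34, E = 4·16 = 64, F = 2·16 = 32.

64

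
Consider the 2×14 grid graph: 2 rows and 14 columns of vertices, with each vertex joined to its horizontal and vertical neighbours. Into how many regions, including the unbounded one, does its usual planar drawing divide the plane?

The grid has V = 2·14 = 28 vertices and E = 2·13 + 14·1 = 40 edges.
F = 2 − V + E = 2 − 28 + 40 = 14.

14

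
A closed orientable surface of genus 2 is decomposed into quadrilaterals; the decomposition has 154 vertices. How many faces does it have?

χ = 2 − 2·2 = -2, and every face is a square so 4F = 2E.
V − E + F = -2 with E = 4F/2 gives 154 − (4/2 − 1)·F = -2, so F = 156 and E = 312.

156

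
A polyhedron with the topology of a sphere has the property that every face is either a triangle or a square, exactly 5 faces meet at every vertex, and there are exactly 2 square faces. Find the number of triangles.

24

Let x be the number of triangles; then F = 2 + x.
Edge–face incidences: 2E = 4·2 + 3·x = 8 + 3x.
Every vertex has degree 5, so 5V = 2E.
Euler: V − E + F = 2 ⇒ (2E)/5 − E + (2 + x) = 2.
Multiply by 10: 2·(2E) − 5·(2E) + 10·(2 + x) = 20, i.e. 20 + 10x − 3·(8 + 3x) = 20.
Collecting terms: x − 4 = 20, so x = 24.
Then 2E = 8 + 3·24 = 80, so E = 40, V = 2E/5 = 16, F = 2 + 24 = 26.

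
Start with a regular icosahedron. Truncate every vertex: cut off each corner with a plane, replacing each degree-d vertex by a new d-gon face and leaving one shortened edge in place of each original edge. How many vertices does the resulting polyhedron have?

60

The base solid has V = 12, E = 30, F = 20.
Truncation replaces each original edge-end by a new vertex, so V′ = 2E = 60.
Each original edge survives, and each old vertex of degree d contributes d new edges; summing degrees gives Σd = 2E, so E′ = E + 2E = 3E = 90.
Each original face survives and each original vertex becomes one new face: F′ = F + V = 32.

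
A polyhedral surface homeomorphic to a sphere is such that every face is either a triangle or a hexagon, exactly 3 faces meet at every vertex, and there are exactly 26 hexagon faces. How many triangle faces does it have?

Let x be the number of triangles; then F = 26 + x.
Edge–face incidences: 2E = 6·26 + 3·x = 156 + 3x.
Every vertex has degree 3, so 3V = 2E.
Euler: V − E + F = 2 ⇒ (2E)/3 − E + (26 + x) = 2.
Multiply by 6: 2·(2E) − 3·(2E) + 6·(26 + x) = 12, i.e. 156 + 6x − (156 + 3x) = 12.
Collecting terms: 3x = 12, so x = 4.
Then 2E = 156 + 3·4 = 168, so E = 84, V = 2E/3 = 56, F = 26 + 4 = 30.

4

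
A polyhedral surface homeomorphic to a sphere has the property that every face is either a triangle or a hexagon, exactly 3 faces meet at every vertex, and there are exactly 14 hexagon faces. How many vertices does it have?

Let x be the number of triangles; then F = 14 + x.
Edge–face incidences: 2E = 6·14 + 3·x = 84 + 3x.
Every vertex has degree 3, so 3V = 2E.
Euler: V − E + F = 2 ⇒ (2E)/3 − E + (14 + x) = 2.
Multiply by 6: 2·(2E) − 3·(2E) + 6·(14 + x) = 12, i.e. 84 + 6x − (84 + 3x) = 12.
Collecting terms: 3x = 12, so x = 4.
Then 2E = 84 + 3·4 = 96, so E = 48, V = 2E/3 = 32, F = 14 + 4 = 18.

32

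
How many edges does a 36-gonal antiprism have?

An antiprism on an n-gon has two n-gon caps and 2n triangles: V = 2·36 = 72, E = 4·36 = 144, F = 2·36 + 2 = 74.
Check: V − E + F = 72 − 144 + 74 = 2.

144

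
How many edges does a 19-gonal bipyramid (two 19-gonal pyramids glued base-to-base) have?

57

A bipyramid over an n-gon has 2n triangular faces and n + 2 vertices: V = 19 + 2 = 21, E = 3·19 = 57, F = 2·19 = 38.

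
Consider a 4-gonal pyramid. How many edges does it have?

A pyramid on an n-gon base has one n-gon and n triangles: V = 4 + 1 = 5, E = 2·4 = 8, F = 4 + 1 = 5.

8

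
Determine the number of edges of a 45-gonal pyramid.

A pyramid on an n-gon base has one n-gon and n triangles: V = 45 + 1 = 46, E = 2·45 = 90, F = 45 + 1 = 46.

90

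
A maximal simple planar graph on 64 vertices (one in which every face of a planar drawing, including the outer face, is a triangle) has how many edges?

186

In a plane triangulation 3F = 2E and V − E + F = 2, so E = 3V − 6 = 3·64 − 6 = 186.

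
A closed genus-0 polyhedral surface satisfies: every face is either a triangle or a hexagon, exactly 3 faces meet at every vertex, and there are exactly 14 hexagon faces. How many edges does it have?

Let x be the number of triangles; then F = 14 + x.
Edge–face incidences: 2E = 6·14 + 3·x = 84 + 3x.
Every vertex has degree 3, so 3V = 2E.
Euler: V − E + F = 2 ⇒ (2E)/3 − E + (14 + x) = 2.
Multiply by 6: 2·(2E) − 3·(2E) + 6·(14 + x) = 12, i.e. 84 + 6x − (84 + 3x) = 12.
Collecting terms: 3x = 12, so x = 4.
Then 2E = 84 + 3·4 = 96, so E = 48, V = 2E/3 = 32, F = 14 + 4 = 18.

48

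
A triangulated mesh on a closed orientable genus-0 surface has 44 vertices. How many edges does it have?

χ = 2 − 2·0 = 2, and every face is a triangle so 3F = 2E.
V − E + F = 2 with E = 3F/2 gives 44 − (3/2 − 1)·F = 2, so F = 84 and E = 126.

126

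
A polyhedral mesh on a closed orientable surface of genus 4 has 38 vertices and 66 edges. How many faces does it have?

For a closed orientable surface of genus 4, χ = 2 − 2·4 = -6.
F = -6 − V + E = -6 − 38 + 66 = 22.

22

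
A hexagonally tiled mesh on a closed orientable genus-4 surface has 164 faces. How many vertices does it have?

322

χ = 2 − 2·4 = -6, and every face is a hexagon so 6F = 2E.
E = 6·164/2 = 492. Then V = -6 + E − F = -6 + 492 − 164 = 322.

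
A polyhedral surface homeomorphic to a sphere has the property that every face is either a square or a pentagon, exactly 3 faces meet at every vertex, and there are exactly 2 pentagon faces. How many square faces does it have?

Let x be the number of squares; then F = 2 + x.
Edge–face incidences: 2E = 5·2 + 4·x = 10 + 4x.
Every vertex has degree 3, so 3V = 2E.
Euler: V − E + F = 2 ⇒ (2E)/3 − E + (2 + x) = 2.
Multiply by 6: 2·(2E) − 3·(2E) + 6·(2 + x) = 12, i.e. 12 + 6x − (10 + 4x) = 12.
Collecting terms: 2x + 2 = 12, so 2x = 10, so x = 5.
Then 2E = 10 + 4·5 = 30, so E = 15, V = 2E/3 = 10, F = 2 + 5 = 7.

5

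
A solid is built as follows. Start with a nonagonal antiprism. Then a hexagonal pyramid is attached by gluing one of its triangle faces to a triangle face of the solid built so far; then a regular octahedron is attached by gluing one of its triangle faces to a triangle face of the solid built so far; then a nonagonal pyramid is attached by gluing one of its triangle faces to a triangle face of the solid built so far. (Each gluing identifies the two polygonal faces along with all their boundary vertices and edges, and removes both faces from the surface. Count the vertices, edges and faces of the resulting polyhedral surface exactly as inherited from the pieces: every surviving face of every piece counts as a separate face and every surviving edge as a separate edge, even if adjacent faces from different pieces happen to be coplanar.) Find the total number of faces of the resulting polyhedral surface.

39

A nonagonal antiprism: V=18, E=36, F=20.
Attach a hexagonal pyramid (V=7, E=12, F=7) along a 3-gon: merge 3 vertices and 3 edges, delete both glued faces → V=22, E=45, F=25.
Attach a regular octahedron (V=6, E=12, F=8) along a 3-gon: merge 3 vertices and 3 edges, delete both glued faces → V=25, E=54, F=31.
Attach a nonagonal pyramid (V=10, E=18, F=10) along a 3-gon: merge 3 vertices and 3 edges, delete both glued faces → V=32, E=69, F=39.
Check: V − E + F = 32 − 69 + 39 = 2.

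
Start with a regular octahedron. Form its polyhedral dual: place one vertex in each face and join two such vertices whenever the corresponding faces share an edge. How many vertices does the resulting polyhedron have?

The base solid has V = 6, E = 12, F = 8.
The dual swaps V and F and preserves E: V′ = F = 8, E′ = E = 12, F′ = V = 6.

8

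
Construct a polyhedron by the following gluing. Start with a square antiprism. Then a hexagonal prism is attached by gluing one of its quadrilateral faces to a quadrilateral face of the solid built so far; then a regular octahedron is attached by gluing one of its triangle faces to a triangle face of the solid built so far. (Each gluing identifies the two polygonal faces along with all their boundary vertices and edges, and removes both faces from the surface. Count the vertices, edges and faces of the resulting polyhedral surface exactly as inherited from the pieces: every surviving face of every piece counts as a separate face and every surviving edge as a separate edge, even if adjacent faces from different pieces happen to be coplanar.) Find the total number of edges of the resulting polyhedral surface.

39

A square antiprism: V=8, E=16, F=10.
Attach a hexagonal prism (V=12, E=18, F=8) along a 4-gon: merge 4 vertices and 4 edges, delete both glued faces → V=16, E=30, F=16.
Attach a regular octahedron (V=6, E=12, F=8) along a 3-gon: merge 3 vertices and 3 edges, delete both glued faces → V=19, E=39, F=22.
Check: V − E + F = 19 − 39 + 22 = 2.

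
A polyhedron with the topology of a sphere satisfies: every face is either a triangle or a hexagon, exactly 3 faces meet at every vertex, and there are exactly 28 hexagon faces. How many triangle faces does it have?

Let x be the number of triangles; then F = 28 + x.
Edge–face incidences: 2E = 6·28 + 3·x = 168 + 3x.
Every vertex has degree 3, so 3V = 2E.
Euler: V − E + F = 2 ⇒ (2E)/3 − E + (28 + x) = 2.
Multiply by 6: 2·(2E) − 3·(2E) + 6·(28 + x) = 12, i.e. 168 + 6x − (168 + 3x) = 12.
Collecting terms: 3x = 12, so x = 4.
Then 2E = 168 + 3·4 = 180, so E = 90, V = 2E/3 = 60, F = 28 + 4 = 32.

4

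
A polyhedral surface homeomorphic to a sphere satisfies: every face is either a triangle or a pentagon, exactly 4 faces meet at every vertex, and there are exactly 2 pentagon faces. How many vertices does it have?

Let x be the number of triangles; then F = 2 + x.
Edge–face incidences: 2E = 5·2 + 3·x = 10 + 3x.
Every vertex has degree 4, so 4V = 2E.
Euler: V − E + F = 2 ⇒ (2E)/4 − E + (2 + x) = 2.
Multiply by 8: 2·(2E) − 4·(2E) + 8·(2 + x) = 16, i.e. 16 + 8x − 2·(10 + 3x) = 16.
Collecting terms: 2x − 4 = 16, so 2x = 20, so x = 10.
Then 2E = 10 + 3·10 = 40, so E = 20, V = 2E/4 = 10, F = 2 + 10 = 12.

10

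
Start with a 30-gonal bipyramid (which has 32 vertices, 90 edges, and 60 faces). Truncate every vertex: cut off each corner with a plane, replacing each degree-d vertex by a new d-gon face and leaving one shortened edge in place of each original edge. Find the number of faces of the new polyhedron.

92

Truncation replaces each original edge-end by a new vertex, so V′ = 2E = 180.
Each original edge survives, and each old vertex of degree d contributes d new edges; summing degrees gives Σd = 2E, so E′ = E + 2E = 3E = 270.
Each original face survives and each original vertex becomes one new face: F′ = F + V = 92.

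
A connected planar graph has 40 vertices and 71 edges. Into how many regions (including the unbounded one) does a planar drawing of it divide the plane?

Euler's formula for a connected plane graph: V − E + F = 2, so F = 2 − 40 + 71 = 33.

33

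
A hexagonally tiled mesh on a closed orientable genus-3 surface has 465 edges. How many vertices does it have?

χ = 2 − 2·3 = -4, and every face is a hexagon so 6F = 2E.
F = 2E/6 = 155. Then V = -4 + E − F = -4 + 465 − 155 = 306.

306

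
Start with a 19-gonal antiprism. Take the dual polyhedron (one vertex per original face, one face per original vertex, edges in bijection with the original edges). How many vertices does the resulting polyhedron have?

The base solid has V = 38, E = 76, F = 40.
The dual swaps V and F and preserves E: V′ = F = 40, E′ = E = 76, F′ = V = 38.

40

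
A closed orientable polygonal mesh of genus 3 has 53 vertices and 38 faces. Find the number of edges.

95

For a closed orientable surface of genus 3, χ = 2 − 2·3 = -4.
E = V + F − (-4) = 53 + 38 − (-4) = 95.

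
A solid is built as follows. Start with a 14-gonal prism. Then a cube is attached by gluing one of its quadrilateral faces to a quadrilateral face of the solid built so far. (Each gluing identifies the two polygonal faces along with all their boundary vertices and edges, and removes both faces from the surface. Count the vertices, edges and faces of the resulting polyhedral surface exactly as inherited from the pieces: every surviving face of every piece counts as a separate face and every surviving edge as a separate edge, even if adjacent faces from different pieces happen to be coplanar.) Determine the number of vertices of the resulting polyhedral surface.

A 14-gonal prism: V=28, E=42, F=16.
Attach a cube (V=8, E=12, F=6) along a 4-gon: merge 4 vertices and 4 edges, delete both glued faces → V=32, E=50, F=20.
Check: V − E + F = 32 − 50 + 20 = 2.

32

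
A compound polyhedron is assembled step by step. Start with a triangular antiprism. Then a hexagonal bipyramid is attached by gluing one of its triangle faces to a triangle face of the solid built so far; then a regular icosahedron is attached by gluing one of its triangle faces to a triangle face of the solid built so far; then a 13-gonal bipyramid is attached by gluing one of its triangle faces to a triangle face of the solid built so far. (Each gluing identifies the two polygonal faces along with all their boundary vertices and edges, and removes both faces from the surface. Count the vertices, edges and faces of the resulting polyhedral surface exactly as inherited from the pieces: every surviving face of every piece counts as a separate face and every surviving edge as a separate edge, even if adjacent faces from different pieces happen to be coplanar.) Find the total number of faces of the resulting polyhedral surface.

60

A triangular antiprism: V=6, E=12, F=8.
Attach a hexagonal bipyramid (V=8, E=18, F=12) along a 3-gon: merge 3 vertices and 3 edges, delete both glued faces → V=11, E=27, F=18.
Attach a regular icosahedron (V=12, E=30, F=20) along a 3-gon: merge 3 vertices and 3 edges, delete both glued faces → V=20, E=54, F=36.
Attach a 13-gonal bipyramid (V=15, E=39, F=26) along a 3-gon: merge 3 vertices and 3 edges, delete both glued faces → V=32, E=90, F=60.
Check: V − E + F = 32 − 90 + 60 = 2.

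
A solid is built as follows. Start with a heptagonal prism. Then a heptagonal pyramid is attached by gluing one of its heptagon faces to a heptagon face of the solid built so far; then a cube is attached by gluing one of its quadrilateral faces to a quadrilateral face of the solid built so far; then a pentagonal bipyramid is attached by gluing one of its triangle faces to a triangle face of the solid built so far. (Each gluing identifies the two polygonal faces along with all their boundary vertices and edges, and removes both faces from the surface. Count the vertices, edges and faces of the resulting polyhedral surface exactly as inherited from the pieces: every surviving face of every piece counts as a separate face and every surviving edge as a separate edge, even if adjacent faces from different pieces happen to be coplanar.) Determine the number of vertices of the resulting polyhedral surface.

A heptagonal prism: V=14, E=21, F=9.
Attach a heptagonal pyramid (V=8, E=14, F=8) along a 7-gon: merge 7 vertices and 7 edges, delete both glued faces → V=15, E=28, F=15.
Attach a cube (V=8, E=12, F=6) along a 4-gon: merge 4 vertices and 4 edges, delete both glued faces → V=19, E=36, F=19.
Attach a pentagonal bipyramid (V=7, E=15, F=10) along a 3-gon: merge 3 vertices and 3 edges, delete both glued faces → V=23, E=48, F=27.
Check: V − E + F = 23 − 48 + 27 = 2.

23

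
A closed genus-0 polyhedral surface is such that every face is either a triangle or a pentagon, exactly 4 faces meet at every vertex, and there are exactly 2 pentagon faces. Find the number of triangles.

Let x be the number of triangles; then F = 2 + x.
Edge–face incidences: 2E = 5·2 + 3·x = 10 + 3x.
Every vertex has degree 4, so 4V = 2E.
Euler: V − E + F = 2 ⇒ (2E)/4 − E + (2 + x) = 2.
Multiply by 8: 2·(2E) − 4·(2E) + 8·(2 + x) = 16, i.e. 16 + 8x − 2·(10 + 3x) = 16.
Collecting terms: 2x − 4 = 16, so 2x = 20, so x = 10.
Then 2E = 10 + 3·10 = 40, so E = 20, V = 2E/4 = 10, F = 2 + 10 = 12.

10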